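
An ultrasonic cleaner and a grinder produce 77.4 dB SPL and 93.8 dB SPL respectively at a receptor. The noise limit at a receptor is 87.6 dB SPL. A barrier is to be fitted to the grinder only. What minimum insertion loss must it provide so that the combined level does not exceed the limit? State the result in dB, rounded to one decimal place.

6.6 dB

Everything except the grinder sums to 10^(77.4/10) = 5.495e+07 in linear terms, 77.40 dB SPL.
To meet 87.6 dB SPL overall, the treated grinder may contribute at most 10^(87.6/10) − 5.495e+07 = 5.205e+08, i.e. 87.16 dB SPL.
Required insertion loss = 93.8 − 87.16 = 6.64 dB.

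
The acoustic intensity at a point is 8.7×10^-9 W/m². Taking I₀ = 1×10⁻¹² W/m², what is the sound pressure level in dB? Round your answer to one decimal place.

39.4 dB

I/I₀ = 8.7×10^-9/10⁻¹² = 8.7×10^3, and L = 10·log₁₀(I/I₀).
L = 10·(0.9395 + 3) = 39.40 dB.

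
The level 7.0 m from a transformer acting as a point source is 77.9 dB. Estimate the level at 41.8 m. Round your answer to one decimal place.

62.4 dB

Point-source attenuation: ΔL = 20·log₁₀(r₂/r₁) = 20·log₁₀(41.8/7.0) = 15.522 dB.
L₂ = 77.9 − 20·log₁₀(41.8/7.0) = 77.9 − 15.522 = 62.38 dB.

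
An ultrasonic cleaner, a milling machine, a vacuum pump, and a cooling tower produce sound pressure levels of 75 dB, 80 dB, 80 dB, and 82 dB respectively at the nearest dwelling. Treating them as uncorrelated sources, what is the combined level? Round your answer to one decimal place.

Incoherent sources combine by intensity addition: L_total = 10·log₁₀(Σ 10^(L_i/10)).
Σ 10^(L/10) = 10^(75/10) + 10^(80/10) + 10^(80/10) + 10^(82/10) = 3.901e+08.
L_total = 10·log₁₀(3.901e+08) = 85.91 dB.

85.9 dB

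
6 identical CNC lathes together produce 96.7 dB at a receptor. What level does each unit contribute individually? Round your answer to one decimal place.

6 equal contributions raise the level by 10·log₁₀ 6 = 7.782 dB, so each unit alone gives 96.7 − 7.782.

88.9 dB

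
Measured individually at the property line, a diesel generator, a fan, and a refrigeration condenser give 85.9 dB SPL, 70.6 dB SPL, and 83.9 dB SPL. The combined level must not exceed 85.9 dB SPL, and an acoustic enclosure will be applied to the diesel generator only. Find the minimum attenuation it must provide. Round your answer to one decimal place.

Fixed contribution from the other sources: Σ 10^(L/10) = 10^(70.6/10) + 10^(83.9/10) = 2.570e+08 (84.10 dB SPL).
The limit corresponds to 10^(85.9/10) = 3.890e+08; subtracting the fixed part leaves 1.321e+08 for the diesel generator, i.e. 81.21 dB SPL.
Required insertion loss = 85.9 − 81.21 = 4.69 dB.

4.7 dB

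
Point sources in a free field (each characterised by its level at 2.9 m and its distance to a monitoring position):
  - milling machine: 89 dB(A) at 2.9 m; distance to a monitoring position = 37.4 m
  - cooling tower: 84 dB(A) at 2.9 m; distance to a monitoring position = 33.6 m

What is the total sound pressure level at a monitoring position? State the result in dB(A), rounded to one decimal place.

Propagate each source to the receiver with L = L_ref − 20·log₁₀(r/r_ref), then add intensities.
milling machine: 89 − 20·log₁₀(37.4/2.9) = 89 − 22.21 = 66.79 dB(A).
cooling tower: 84 − 20·log₁₀(33.6/2.9) = 84 − 21.28 = 62.72 dB(A).
Σ 10^(L/10) = 6.647e+06 → L_total = 10·log₁₀(6.647e+06) = 68.23 dB(A).

68.2 dB(A)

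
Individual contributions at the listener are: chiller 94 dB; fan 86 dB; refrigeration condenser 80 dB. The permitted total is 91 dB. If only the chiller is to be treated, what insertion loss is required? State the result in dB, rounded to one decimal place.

5.2 dB

Fixed contribution from the other sources: Σ 10^(L/10) = 10^(86/10) + 10^(80/10) = 4.981e+08 (86.97 dB).
The limit corresponds to 10^(91/10) = 1.259e+09; subtracting the fixed part leaves 7.608e+08 for the chiller, i.e. 88.81 dB.
So the chiller must be reduced from 94 to 88.81 dB: IL = 5.19 dB.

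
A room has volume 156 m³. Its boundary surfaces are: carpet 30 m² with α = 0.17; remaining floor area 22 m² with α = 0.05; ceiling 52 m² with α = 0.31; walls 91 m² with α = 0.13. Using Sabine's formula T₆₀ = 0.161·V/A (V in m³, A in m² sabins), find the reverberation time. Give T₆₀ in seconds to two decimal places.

A = Σ Sᵢαᵢ = 30·0.17 + 22·0.05 + 52·0.31 + 91·0.13 = 34.15 m².
T₆₀ = 0.161 × 156 / 34.15 = 0.735 s.

0.74 s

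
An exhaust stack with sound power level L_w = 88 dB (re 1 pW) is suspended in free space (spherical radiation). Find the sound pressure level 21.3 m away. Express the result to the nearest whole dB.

50 dB

Free-field spherical radiation: L_p = L_w − 10·log₁₀(4π·r²), r = 21.3 m.
4π·r² = 5701 m², 10·log₁₀ of that is 37.560 dB.
L_p = 88 − 37.560 = 50.44 dB.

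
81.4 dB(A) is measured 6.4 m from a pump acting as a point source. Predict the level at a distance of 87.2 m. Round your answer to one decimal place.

58.7 dB(A)

For a point source, L₂ = L₁ − 20·log₁₀(r₂/r₁).
L₂ = 81.4 − 20·log₁₀(87.2/6.4) = 81.4 − 22.687 = 58.71 dB(A).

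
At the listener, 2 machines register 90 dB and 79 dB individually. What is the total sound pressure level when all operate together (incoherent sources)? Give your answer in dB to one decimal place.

90.3 dB

Incoherent sources combine by intensity addition: L_total = 10·log₁₀(Σ 10^(L_i/10)).
Σ 10^(L/10) = 10^(90/10) + 10^(79/10) = 1.079e+09.
L_total = 10·log₁₀(1.079e+09) = 90.33 dB.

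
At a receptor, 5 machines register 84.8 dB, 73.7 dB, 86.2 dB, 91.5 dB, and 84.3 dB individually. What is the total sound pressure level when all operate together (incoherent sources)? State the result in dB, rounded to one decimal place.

93.8 dB

Incoherent sources combine by intensity addition: L_total = 10·log₁₀(Σ 10^(L_i/10)).
Σ 10^(L/10) = 10^(84.8/10) + 10^(73.7/10) + 10^(86.2/10) + 10^(91.5/10) + 10^(84.3/10) = 2.424e+09.
L_total = 10·log₁₀(2.424e+09) = 93.85 dB.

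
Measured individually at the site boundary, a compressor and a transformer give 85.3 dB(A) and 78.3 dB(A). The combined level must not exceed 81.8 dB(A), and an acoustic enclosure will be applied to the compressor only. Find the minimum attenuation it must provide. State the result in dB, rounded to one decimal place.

6.1 dB

The untreated sources together contribute 10^(78.3/10) = 6.761e+07, i.e. 78.30 dB(A).
To meet 81.8 dB(A) overall, the treated compressor may contribute at most 10^(81.8/10) − 6.761e+07 = 8.375e+07, i.e. 79.23 dB(A).
Required insertion loss = 85.3 − 79.23 = 6.07 dB.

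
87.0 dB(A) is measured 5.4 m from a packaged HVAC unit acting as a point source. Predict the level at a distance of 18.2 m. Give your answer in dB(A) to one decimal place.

76.4 dB(A)

For a point source, L₂ = L₁ − 20·log₁₀(r₂/r₁).
L₂ = 87.0 − 20·log₁₀(18.2/5.4) = 87.0 − 10.554 = 76.45 dB(A).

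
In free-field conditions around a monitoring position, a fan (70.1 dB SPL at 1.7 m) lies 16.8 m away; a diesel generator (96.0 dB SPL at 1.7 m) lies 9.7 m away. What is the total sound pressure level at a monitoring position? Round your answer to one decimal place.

Propagate each source to the receiver with L = L_ref − 20·log₁₀(r/r_ref), then add intensities.
fan: 70.1 − 20·log₁₀(16.8/1.7) = 70.1 − 19.90 = 50.20 dB SPL.
diesel generator: 96.0 − 20·log₁₀(9.7/1.7) = 96.0 − 15.13 = 80.87 dB SPL.
Σ 10^(L/10) = 1.224e+08 → L_total = 10·log₁₀(1.224e+08) = 80.88 dB SPL.

80.9 dB SPL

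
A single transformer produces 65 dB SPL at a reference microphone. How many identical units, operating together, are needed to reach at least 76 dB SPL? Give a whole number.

Need L₁ + 10·log₁₀ N ≥ 76, i.e. log₁₀ N ≥ 1.10.
N ≥ 10^(11.0/10) = 12.589, so N = 13.

13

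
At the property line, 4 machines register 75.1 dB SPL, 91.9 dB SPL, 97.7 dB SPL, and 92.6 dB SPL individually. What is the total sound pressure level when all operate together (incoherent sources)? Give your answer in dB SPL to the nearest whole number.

For uncorrelated sources the intensities add, so convert each level to linear form, sum, and take 10·log₁₀ of the total.
Σ 10^(L/10) = 10^(75.1/10) + 10^(91.9/10) + 10^(97.7/10) + 10^(92.6/10) = 9.289e+09.
L_total = 10·log₁₀(9.289e+09) = 99.68 dB SPL.

100 dB SPL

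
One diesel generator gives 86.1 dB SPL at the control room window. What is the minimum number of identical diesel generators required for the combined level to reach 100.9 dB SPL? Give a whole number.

31

N identical sources give L₁ + 10·log₁₀ N, so require 10·log₁₀ N ≥ 100.9 − 86.1 = 14.8 dB.
N ≥ 10^(14.8/10) = 30.200, so N = 31.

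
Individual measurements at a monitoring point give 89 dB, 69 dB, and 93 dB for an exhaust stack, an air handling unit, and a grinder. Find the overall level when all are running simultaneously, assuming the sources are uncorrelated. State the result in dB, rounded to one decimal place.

For uncorrelated sources the intensities add, so convert each level to linear form, sum, and take 10·log₁₀ of the total.
Σ 10^(L/10) = 10^(89/10) + 10^(69/10) + 10^(93/10) = 2.798e+09.
L_total = 10·log₁₀(2.798e+09) = 94.47 dB.

94.5 dB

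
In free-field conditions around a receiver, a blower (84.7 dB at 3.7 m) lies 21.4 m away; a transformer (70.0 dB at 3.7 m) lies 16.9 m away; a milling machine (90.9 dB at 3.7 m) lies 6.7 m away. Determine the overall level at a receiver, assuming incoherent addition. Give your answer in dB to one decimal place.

First find each source's level at the receiver (point-source: −20·log₁₀(r/r_ref)), then combine on an intensity basis.
blower: 84.7 − 20·log₁₀(21.4/3.7) = 84.7 − 15.24 = 69.46 dB.
transformer: 70.0 − 20·log₁₀(16.9/3.7) = 70.0 − 13.19 = 56.81 dB.
milling machine: 90.9 − 20·log₁₀(6.7/3.7) = 90.9 − 5.16 = 85.74 dB.
Σ 10^(L/10) = 3.845e+08 → L_total = 10·log₁₀(3.845e+08) = 85.85 dB.

85.8 dB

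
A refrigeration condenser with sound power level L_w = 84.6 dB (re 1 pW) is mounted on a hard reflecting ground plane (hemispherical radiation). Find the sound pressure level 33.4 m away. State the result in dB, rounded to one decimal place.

46.1 dB

Free-field hemispherical radiation: L_p = L_w − 10·log₁₀(2π·r²), r = 33.4 m.
2π·r² = 7009 m², 10·log₁₀ of that is 38.457 dB.
L_p = 84.6 − 38.457 = 46.14 dB.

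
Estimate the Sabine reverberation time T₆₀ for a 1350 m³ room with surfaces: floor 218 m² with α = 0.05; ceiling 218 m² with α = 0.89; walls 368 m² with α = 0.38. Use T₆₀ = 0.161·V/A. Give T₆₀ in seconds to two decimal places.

A = Σ Sᵢαᵢ = 218·0.05 + 218·0.89 + 368·0.38 = 344.76 m².
T₆₀ = 0.161 × 1350 / 344.76 = 0.630 s.

0.63 s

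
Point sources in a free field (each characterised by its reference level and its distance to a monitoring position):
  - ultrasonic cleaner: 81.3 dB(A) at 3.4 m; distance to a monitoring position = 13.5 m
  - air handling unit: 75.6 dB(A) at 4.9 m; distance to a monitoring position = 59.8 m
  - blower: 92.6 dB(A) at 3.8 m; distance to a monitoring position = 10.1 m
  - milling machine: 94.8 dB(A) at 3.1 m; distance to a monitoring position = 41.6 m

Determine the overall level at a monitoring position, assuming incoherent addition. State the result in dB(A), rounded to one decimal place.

First find each source's level at the receiver (point-source: −20·log₁₀(r/r_ref)), then combine on an intensity basis.
ultrasonic cleaner: 81.3 − 20·log₁₀(13.5/3.4) = 81.3 − 11.98 = 69.32 dB(A).
air handling unit: 75.6 − 20·log₁₀(59.8/4.9) = 75.6 − 21.73 = 53.87 dB(A).
blower: 92.6 − 20·log₁₀(10.1/3.8) = 92.6 − 8.49 = 84.11 dB(A).
milling machine: 94.8 − 20·log₁₀(41.6/3.1) = 94.8 − 22.55 = 72.25 dB(A).
Σ 10^(L/10) = 2.832e+08 → L_total = 10·log₁₀(2.832e+08) = 84.52 dB(A).

84.5 dB(A)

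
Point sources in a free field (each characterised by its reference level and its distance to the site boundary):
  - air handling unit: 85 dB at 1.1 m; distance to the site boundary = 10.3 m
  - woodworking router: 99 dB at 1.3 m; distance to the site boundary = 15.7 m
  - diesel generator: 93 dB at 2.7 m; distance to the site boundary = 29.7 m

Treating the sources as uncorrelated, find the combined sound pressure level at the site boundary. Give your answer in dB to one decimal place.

78.7 dB

Apply inverse-square spreading to bring every level to the receiver, then sum 10^(L/10).
air handling unit: 85 − 20·log₁₀(10.3/1.1) = 85 − 19.43 = 65.57 dB.
woodworking router: 99 − 20·log₁₀(15.7/1.3) = 99 − 21.64 = 77.36 dB.
diesel generator: 93 − 20·log₁₀(29.7/2.7) = 93 − 20.83 = 72.17 dB.
Σ 10^(L/10) = 7.456e+07 → L_total = 10·log₁₀(7.456e+07) = 78.72 dB.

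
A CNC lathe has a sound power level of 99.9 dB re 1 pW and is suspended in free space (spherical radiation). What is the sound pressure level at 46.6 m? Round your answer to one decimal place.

55.5 dB

Free-field spherical radiation: L_p = L_w − 10·log₁₀(4π·r²), r = 46.6 m.
4π·r² = 2.729e+04 m², 10·log₁₀ of that is 44.360 dB.
L_p = 99.9 − 44.360 = 55.54 dB.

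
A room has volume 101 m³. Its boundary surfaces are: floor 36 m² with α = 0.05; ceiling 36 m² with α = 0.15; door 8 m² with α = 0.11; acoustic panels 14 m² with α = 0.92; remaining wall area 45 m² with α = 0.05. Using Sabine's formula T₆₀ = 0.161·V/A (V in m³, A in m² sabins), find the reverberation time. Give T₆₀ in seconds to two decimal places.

Total absorption A = 36·0.05 + 36·0.15 + 8·0.11 + 14·0.92 + 45·0.05 = 23.21 m² sabins.
T₆₀ = 0.161 × 101 / 23.21 = 0.701 s.

0.70 s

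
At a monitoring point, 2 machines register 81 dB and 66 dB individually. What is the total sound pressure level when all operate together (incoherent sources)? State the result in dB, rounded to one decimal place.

81.1 dB

For uncorrelated sources the intensities add, so convert each level to linear form, sum, and take 10·log₁₀ of the total.
Σ 10^(L/10) = 10^(81/10) + 10^(66/10) = 1.299e+08.
L_total = 10·log₁₀(1.299e+08) = 81.14 dB.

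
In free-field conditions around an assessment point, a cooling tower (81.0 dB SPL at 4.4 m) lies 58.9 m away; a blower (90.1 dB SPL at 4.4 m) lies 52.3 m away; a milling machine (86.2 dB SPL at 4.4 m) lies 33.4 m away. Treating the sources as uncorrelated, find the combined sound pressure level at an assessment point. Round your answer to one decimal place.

71.8 dB SPL

First find each source's level at the receiver (point-source: −20·log₁₀(r/r_ref)), then combine on an intensity basis.
cooling tower: 81.0 − 20·log₁₀(58.9/4.4) = 81.0 − 22.53 = 58.47 dB SPL.
blower: 90.1 − 20·log₁₀(52.3/4.4) = 90.1 − 21.50 = 68.60 dB SPL.
milling machine: 86.2 − 20·log₁₀(33.4/4.4) = 86.2 − 17.61 = 68.59 dB SPL.
Σ 10^(L/10) = 1.518e+07 → L_total = 10·log₁₀(1.518e+07) = 71.81 dB SPL.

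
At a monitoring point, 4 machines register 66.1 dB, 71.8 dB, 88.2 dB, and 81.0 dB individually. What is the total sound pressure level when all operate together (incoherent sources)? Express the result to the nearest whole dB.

89 dB

For uncorrelated sources the intensities add, so convert each level to linear form, sum, and take 10·log₁₀ of the total.
Σ 10^(L/10) = 10^(66.1/10) + 10^(71.8/10) + 10^(88.2/10) + 10^(81.0/10) = 8.058e+08.
L_total = 10·log₁₀(8.058e+08) = 89.06 dB.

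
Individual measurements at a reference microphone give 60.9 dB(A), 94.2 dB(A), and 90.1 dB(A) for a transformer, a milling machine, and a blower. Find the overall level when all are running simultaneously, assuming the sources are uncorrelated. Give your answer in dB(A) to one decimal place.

95.6 dB(A)

For uncorrelated sources the intensities add, so convert each level to linear form, sum, and take 10·log₁₀ of the total.
Σ 10^(L/10) = 10^(60.9/10) + 10^(94.2/10) + 10^(90.1/10) = 3.655e+09.
L_total = 10·log₁₀(3.655e+09) = 95.63 dB(A).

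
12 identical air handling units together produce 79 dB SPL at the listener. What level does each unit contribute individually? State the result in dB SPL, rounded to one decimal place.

68.2 dB SPL

For N identical incoherent sources L_total = L₁ + 10·log₁₀ N, so L₁ = 79 − 10·log₁₀(12) = 79 − 10.792.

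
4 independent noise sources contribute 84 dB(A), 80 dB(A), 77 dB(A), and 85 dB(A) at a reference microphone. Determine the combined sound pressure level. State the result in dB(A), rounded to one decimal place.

For uncorrelated sources the intensities add, so convert each level to linear form, sum, and take 10·log₁₀ of the total.
Σ 10^(L/10) = 10^(84/10) + 10^(80/10) + 10^(77/10) + 10^(85/10) = 7.175e+08.
L_total = 10·log₁₀(7.175e+08) = 88.56 dB(A).

88.6 dB(A)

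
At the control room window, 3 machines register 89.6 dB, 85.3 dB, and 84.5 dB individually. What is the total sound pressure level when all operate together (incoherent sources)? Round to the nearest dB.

92 dB

For uncorrelated sources the intensities add, so convert each level to linear form, sum, and take 10·log₁₀ of the total.
Σ 10^(L/10) = 10^(89.6/10) + 10^(85.3/10) + 10^(84.5/10) = 1.533e+09.
L_total = 10·log₁₀(1.533e+09) = 91.85 dB.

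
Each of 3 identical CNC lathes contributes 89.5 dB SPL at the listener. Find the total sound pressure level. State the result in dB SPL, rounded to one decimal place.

94.3 dB SPL

N identical incoherent sources raise the level by 10·log₁₀ N.
L_total = 89.5 + 10·log₁₀(3) = 89.5 + 4.771 = 94.27 dB SPL.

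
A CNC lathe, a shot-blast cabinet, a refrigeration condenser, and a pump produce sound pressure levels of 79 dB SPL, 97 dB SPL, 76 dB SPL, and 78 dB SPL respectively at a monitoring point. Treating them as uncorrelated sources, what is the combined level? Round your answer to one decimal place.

For uncorrelated sources the intensities add, so convert each level to linear form, sum, and take 10·log₁₀ of the total.
Σ 10^(L/10) = 10^(79/10) + 10^(97/10) + 10^(76/10) + 10^(78/10) = 5.194e+09.
L_total = 10·log₁₀(5.194e+09) = 97.16 dB SPL.

97.2 dB SPL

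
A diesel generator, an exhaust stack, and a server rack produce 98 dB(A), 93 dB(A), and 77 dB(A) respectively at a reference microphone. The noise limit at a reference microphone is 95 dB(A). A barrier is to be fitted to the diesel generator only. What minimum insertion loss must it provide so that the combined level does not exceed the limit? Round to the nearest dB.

Fixed contribution from the other sources: Σ 10^(L/10) = 10^(93/10) + 10^(77/10) = 2.045e+09 (93.11 dB(A)).
The limit corresponds to 10^(95/10) = 3.162e+09; subtracting the fixed part leaves 1.117e+09 for the diesel generator, i.e. 90.48 dB(A).
Required insertion loss = 98 − 90.48 = 7.52 dB.

8 dB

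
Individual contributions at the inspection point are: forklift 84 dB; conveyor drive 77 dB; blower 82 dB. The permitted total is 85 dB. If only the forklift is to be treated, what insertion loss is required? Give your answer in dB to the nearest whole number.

4 dB

The untreated sources together contribute 10^(77/10) + 10^(82/10) = 2.086e+08, i.e. 83.19 dB.
The limit corresponds to 10^(85/10) = 3.162e+08; subtracting the fixed part leaves 1.076e+08 for the forklift, i.e. 80.32 dB.
Required insertion loss = 84 − 80.32 = 3.68 dB.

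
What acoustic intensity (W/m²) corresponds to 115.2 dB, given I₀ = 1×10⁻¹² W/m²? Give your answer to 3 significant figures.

L = 10·log₁₀(I/I₀) ⇒ I = I₀·10^(L/10) = 10⁻¹² × 10^11.52.

0.331 W/m²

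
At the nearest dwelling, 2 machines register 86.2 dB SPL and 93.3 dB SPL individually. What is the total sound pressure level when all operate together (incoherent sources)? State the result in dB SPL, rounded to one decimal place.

94.1 dB SPL

Incoherent sources combine by intensity addition: L_total = 10·log₁₀(Σ 10^(L_i/10)).
Σ 10^(L/10) = 10^(86.2/10) + 10^(93.3/10) = 2.555e+09.
L_total = 10·log₁₀(2.555e+09) = 94.07 dB SPL.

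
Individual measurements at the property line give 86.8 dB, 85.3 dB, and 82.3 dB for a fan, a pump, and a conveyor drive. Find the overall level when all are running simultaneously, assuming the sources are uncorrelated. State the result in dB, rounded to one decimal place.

Incoherent sources combine by intensity addition: L_total = 10·log₁₀(Σ 10^(L_i/10)).
Σ 10^(L/10) = 10^(86.8/10) + 10^(85.3/10) + 10^(82.3/10) = 9.873e+08.
L_total = 10·log₁₀(9.873e+08) = 89.94 dB.

89.9 dB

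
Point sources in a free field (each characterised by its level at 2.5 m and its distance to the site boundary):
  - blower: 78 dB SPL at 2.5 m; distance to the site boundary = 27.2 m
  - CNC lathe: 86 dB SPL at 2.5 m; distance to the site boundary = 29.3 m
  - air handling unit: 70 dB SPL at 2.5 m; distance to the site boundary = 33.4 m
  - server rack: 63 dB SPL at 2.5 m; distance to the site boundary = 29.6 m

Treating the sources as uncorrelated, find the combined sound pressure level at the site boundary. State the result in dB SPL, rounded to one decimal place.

Apply inverse-square spreading to bring every level to the receiver, then sum 10^(L/10).
blower: 78 − 20·log₁₀(27.2/2.5) = 78 − 20.73 = 57.27 dB SPL.
CNC lathe: 86 − 20·log₁₀(29.3/2.5) = 86 − 21.38 = 64.62 dB SPL.
air handling unit: 70 − 20·log₁₀(33.4/2.5) = 70 − 22.52 = 47.48 dB SPL.
server rack: 63 − 20·log₁₀(29.6/2.5) = 63 − 21.47 = 41.53 dB SPL.
Σ 10^(L/10) = 3.502e+06 → L_total = 10·log₁₀(3.502e+06) = 65.44 dB SPL.

65.4 dB SPL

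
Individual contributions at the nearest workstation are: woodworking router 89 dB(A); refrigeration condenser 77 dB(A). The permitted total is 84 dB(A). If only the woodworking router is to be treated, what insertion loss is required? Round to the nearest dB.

6 dB

Fixed contribution from the other source: Σ 10^(L/10) = 10^(77/10) = 5.012e+07 (77.00 dB(A)).
To meet 84 dB(A) overall, the treated woodworking router may contribute at most 10^(84/10) − 5.012e+07 = 2.011e+08, i.e. 83.03 dB(A).
So the woodworking router must be reduced from 89 to 83.03 dB(A): IL = 5.97 dB.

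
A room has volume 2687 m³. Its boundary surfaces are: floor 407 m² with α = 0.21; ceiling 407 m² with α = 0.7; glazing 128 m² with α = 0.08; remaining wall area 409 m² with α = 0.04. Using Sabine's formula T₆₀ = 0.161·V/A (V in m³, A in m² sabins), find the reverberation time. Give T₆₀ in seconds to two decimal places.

1.09 s

Summing Sᵢαᵢ: 407·0.21 + 407·0.7 + 128·0.08 + 409·0.04 = 396.97 m².
T₆₀ = 0.161·V/A = 0.161·2687/396.97 = 1.090 s.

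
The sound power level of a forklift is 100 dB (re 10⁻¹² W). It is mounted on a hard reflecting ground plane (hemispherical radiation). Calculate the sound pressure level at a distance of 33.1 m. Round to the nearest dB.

The power spreads over a hemisphere of area 2π·r², so L_p = L_w − 10·log₁₀(2π·r²).
2π·r² = 6884 m², 10·log₁₀ of that is 38.378 dB.
L_p = 100 − 38.378 = 61.62 dB.

62 dB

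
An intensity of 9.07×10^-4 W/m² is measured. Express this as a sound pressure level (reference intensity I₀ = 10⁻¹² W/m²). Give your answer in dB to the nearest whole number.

I/I₀ = 9.07×10^-4/10⁻¹² = 9.07×10^8, and L = 10·log₁₀(I/I₀).
L = 10·(0.9576 + 8) = 89.58 dB.

90 dB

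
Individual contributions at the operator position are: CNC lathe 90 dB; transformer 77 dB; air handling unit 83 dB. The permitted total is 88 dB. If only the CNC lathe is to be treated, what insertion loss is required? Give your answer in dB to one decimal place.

4.2 dB

Fixed contribution from the other sources: Σ 10^(L/10) = 10^(77/10) + 10^(83/10) = 2.496e+08 (83.97 dB).
The limit corresponds to 10^(88/10) = 6.310e+08; subtracting the fixed part leaves 3.813e+08 for the CNC lathe, i.e. 85.81 dB.
Required insertion loss = 90 − 85.81 = 4.19 dB.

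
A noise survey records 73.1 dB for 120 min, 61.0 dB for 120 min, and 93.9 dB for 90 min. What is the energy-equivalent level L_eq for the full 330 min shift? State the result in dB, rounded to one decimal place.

The energy average is taken in the linear domain: L_eq = 10·log₁₀[(Σ tᵢ·10^(Lᵢ/10))/T], T = 330 min.
Σ tᵢ·10^(Lᵢ/10) = 120·10^(73.1/10) + 120·10^(61.0/10) + 90·10^(93.9/10) = 2.235e+11.
L_eq = 10·log₁₀(2.235e+11/330) = 88.31 dB.

88.3 dB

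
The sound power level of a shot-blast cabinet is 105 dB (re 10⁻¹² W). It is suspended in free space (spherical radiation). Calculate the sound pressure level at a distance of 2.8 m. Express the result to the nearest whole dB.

85 dB

Free-field spherical radiation: L_p = L_w − 10·log₁₀(4π·r²), r = 2.8 m.
4π·r² = 98.52 m², 10·log₁₀ of that is 19.935 dB.
L_p = 105 − 19.935 = 85.06 dB.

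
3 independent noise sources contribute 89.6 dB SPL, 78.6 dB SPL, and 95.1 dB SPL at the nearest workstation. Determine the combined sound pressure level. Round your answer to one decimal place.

For uncorrelated sources the intensities add, so convert each level to linear form, sum, and take 10·log₁₀ of the total.
Σ 10^(L/10) = 10^(89.6/10) + 10^(78.6/10) + 10^(95.1/10) = 4.220e+09.
L_total = 10·log₁₀(4.220e+09) = 96.25 dB SPL.

96.3 dB SPL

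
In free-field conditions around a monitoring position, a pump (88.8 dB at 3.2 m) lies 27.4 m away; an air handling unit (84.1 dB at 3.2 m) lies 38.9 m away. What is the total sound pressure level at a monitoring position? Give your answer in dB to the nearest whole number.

71 dB

First find each source's level at the receiver (point-source: −20·log₁₀(r/r_ref)), then combine on an intensity basis.
pump: 88.8 − 20·log₁₀(27.4/3.2) = 88.8 − 18.65 = 70.15 dB.
air handling unit: 84.1 − 20·log₁₀(38.9/3.2) = 84.1 − 21.70 = 62.40 dB.
Σ 10^(L/10) = 1.209e+07 → L_total = 10·log₁₀(1.209e+07) = 70.82 dB.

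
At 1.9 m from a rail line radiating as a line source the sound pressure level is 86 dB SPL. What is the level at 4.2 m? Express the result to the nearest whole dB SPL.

Cylindrical spreading from a line source gives a 10·log₁₀(r₂/r₁) drop.
L₂ = 86 − 10·log₁₀(4.2/1.9) = 86 − 3.445 = 82.56 dB SPL.

83 dB SPL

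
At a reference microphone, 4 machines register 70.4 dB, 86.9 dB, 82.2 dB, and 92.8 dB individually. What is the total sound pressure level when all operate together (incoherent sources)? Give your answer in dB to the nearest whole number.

For uncorrelated sources the intensities add, so convert each level to linear form, sum, and take 10·log₁₀ of the total.
Σ 10^(L/10) = 10^(70.4/10) + 10^(86.9/10) + 10^(82.2/10) + 10^(92.8/10) = 2.572e+09.
L_total = 10·log₁₀(2.572e+09) = 94.10 dB.

94 dB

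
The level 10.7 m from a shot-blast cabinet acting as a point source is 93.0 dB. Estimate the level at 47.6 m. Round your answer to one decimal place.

80.0 dB

For a point source, L₂ = L₁ − 20·log₁₀(r₂/r₁).
L₂ = 93.0 − 20·log₁₀(47.6/10.7) = 93.0 − 12.964 = 80.04 dB.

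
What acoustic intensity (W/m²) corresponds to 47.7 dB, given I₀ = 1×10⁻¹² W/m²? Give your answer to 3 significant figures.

5.89e-08 W/m²

I/I₀ = 10^(47.7/10) = 5.888e+04, so I = 5.888e+04 × 10⁻¹² W/m².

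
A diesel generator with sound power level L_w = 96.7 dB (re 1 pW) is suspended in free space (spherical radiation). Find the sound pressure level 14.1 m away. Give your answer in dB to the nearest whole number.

The power spreads over a sphere of area 4π·r², so L_p = L_w − 10·log₁₀(4π·r²).
4π·r² = 2498 m², 10·log₁₀ of that is 33.976 dB.
L_p = 96.7 − 33.976 = 62.72 dB.

63 dB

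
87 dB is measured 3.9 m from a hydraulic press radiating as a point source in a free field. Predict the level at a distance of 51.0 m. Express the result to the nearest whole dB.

Spherical spreading from a point source gives a 20·log₁₀(r₂/r₁) drop.
L₂ = 87 − 20·log₁₀(51.0/3.9) = 87 − 22.330 = 64.67 dB.

65 dB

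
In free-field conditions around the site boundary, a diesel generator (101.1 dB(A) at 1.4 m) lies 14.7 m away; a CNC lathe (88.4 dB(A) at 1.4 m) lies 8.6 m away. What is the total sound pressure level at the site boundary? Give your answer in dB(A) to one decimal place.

Propagate each source to the receiver with L = L_ref − 20·log₁₀(r/r_ref), then add intensities.
diesel generator: 101.1 − 20·log₁₀(14.7/1.4) = 101.1 − 20.42 = 80.68 dB(A).
CNC lathe: 88.4 − 20·log₁₀(8.6/1.4) = 88.4 − 15.77 = 72.63 dB(A).
Σ 10^(L/10) = 1.352e+08 → L_total = 10·log₁₀(1.352e+08) = 81.31 dB(A).

81.3 dB(A)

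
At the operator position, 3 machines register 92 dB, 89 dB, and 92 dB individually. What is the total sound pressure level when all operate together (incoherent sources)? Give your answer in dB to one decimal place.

For uncorrelated sources the intensities add, so convert each level to linear form, sum, and take 10·log₁₀ of the total.
Σ 10^(L/10) = 10^(92/10) + 10^(89/10) + 10^(92/10) = 3.964e+09.
L_total = 10·log₁₀(3.964e+09) = 95.98 dB.

96.0 dB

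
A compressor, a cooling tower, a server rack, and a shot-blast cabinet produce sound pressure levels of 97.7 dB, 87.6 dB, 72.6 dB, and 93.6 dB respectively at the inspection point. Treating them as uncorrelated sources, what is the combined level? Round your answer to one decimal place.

Incoherent sources combine by intensity addition: L_total = 10·log₁₀(Σ 10^(L_i/10)).
Σ 10^(L/10) = 10^(97.7/10) + 10^(87.6/10) + 10^(72.6/10) + 10^(93.6/10) = 8.773e+09.
L_total = 10·log₁₀(8.773e+09) = 99.43 dB.

99.4 dB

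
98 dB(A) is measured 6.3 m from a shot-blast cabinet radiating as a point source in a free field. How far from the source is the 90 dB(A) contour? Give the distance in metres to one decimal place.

15.8 m

For a point source L₁ − L₂ = 20·log₁₀(r₂/r₁), so r₂ = r₁·10^((L₁−L₂)/20).
r₂ = 6.3·10^((98−90)/20) = 6.3·10^(8.0/20) = 15.82 m.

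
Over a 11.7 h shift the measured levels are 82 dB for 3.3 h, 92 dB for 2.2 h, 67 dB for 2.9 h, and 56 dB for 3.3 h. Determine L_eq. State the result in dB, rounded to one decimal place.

85.4 dB

The energy average is taken in the linear domain: L_eq = 10·log₁₀[(Σ tᵢ·10^(Lᵢ/10))/T], T = 11.7 h.
Σ tᵢ·10^(Lᵢ/10) = 3.3·10^(82/10) + 2.2·10^(92/10) + 2.9·10^(67/10) + 3.3·10^(56/10) = 4.026e+09.
L_eq = 10·log₁₀(4.026e+09/11.7) = 85.37 dB.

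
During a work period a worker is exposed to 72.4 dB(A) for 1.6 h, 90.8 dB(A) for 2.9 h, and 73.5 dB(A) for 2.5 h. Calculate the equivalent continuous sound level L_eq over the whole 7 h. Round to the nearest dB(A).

87 dB(A)

The energy average is taken in the linear domain: L_eq = 10·log₁₀[(Σ tᵢ·10^(Lᵢ/10))/T], T = 7 h.
Σ tᵢ·10^(Lᵢ/10) = 1.6·10^(72.4/10) + 2.9·10^(90.8/10) + 2.5·10^(73.5/10) = 3.570e+09.
L_eq = 10·log₁₀(3.570e+09/7) = 87.08 dB(A).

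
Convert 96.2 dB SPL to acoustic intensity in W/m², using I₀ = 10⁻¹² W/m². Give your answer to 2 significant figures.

0.0042 W/m²

I = I₀·10^(L/10) = 10⁻¹² × 10^(96.2/10) = 10^(-2.380).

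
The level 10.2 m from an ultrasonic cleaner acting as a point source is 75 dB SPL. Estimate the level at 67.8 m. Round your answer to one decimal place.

58.5 dB SPL

Spherical spreading from a point source gives a 20·log₁₀(r₂/r₁) drop.
L₂ = 75 − 20·log₁₀(67.8/10.2) = 75 − 16.453 = 58.55 dB SPL.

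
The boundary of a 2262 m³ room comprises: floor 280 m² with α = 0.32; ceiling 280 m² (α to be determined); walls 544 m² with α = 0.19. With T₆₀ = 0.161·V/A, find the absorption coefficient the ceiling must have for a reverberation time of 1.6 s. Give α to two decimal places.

A = 0.161·V/T₆₀ = 0.161·2262/1.6 = 227.61 m² sabins.
Absorption from the other surfaces = 280·0.32 + 544·0.19 = 192.96 m², so the ceiling must supply 34.65 m² over 280 m².
α = 34.65/280 = 0.124.

0.12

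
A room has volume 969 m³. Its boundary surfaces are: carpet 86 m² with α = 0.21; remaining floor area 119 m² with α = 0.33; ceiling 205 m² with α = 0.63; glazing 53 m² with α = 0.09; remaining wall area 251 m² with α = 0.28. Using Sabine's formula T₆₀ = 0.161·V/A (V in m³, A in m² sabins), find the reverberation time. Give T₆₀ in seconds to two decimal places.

0.60 s

Summing Sᵢαᵢ: 86·0.21 + 119·0.33 + 205·0.63 + 53·0.09 + 251·0.28 = 261.53 m².
T₆₀ = 0.161·V/A = 0.161·969/261.53 = 0.597 s.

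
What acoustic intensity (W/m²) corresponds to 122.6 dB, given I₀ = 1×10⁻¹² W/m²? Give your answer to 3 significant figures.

I/I₀ = 10^(122.6/10) = 1.82e+12, so I = 1.82e+12 × 10⁻¹² W/m².

1.82 W/m²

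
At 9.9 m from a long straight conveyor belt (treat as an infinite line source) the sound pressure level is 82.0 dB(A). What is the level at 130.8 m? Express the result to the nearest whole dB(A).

71 dB(A)

Cylindrical spreading from a line source gives a 10·log₁₀(r₂/r₁) drop.
L₂ = 82.0 − 10·log₁₀(130.8/9.9) = 82.0 − 11.210 = 70.79 dB(A).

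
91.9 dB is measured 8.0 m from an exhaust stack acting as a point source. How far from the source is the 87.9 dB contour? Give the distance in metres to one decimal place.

For a point source L₁ − L₂ = 20·log₁₀(r₂/r₁), so r₂ = r₁·10^((L₁−L₂)/20).
r₂ = 8.0·10^((91.9−87.9)/20) = 8.0·10^(4.0/20) = 12.68 m.

12.7 m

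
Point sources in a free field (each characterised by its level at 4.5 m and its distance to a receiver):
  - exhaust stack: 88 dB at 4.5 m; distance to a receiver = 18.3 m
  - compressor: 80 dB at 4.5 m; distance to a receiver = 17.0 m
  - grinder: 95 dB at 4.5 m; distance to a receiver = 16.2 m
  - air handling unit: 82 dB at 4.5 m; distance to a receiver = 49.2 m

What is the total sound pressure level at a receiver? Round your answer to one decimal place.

84.6 dB

Propagate each source to the receiver with L = L_ref − 20·log₁₀(r/r_ref), then add intensities.
exhaust stack: 88 − 20·log₁₀(18.3/4.5) = 88 − 12.18 = 75.82 dB.
compressor: 80 − 20·log₁₀(17.0/4.5) = 80 − 11.54 = 68.46 dB.
grinder: 95 − 20·log₁₀(16.2/4.5) = 95 − 11.13 = 83.87 dB.
air handling unit: 82 − 20·log₁₀(49.2/4.5) = 82 − 20.78 = 61.22 dB.
Σ 10^(L/10) = 2.905e+08 → L_total = 10·log₁₀(2.905e+08) = 84.63 dB.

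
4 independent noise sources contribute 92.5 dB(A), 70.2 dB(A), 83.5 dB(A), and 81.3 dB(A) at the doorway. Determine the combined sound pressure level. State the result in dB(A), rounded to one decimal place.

Incoherent sources combine by intensity addition: L_total = 10·log₁₀(Σ 10^(L_i/10)).
Σ 10^(L/10) = 10^(92.5/10) + 10^(70.2/10) + 10^(83.5/10) + 10^(81.3/10) = 2.148e+09.
L_total = 10·log₁₀(2.148e+09) = 93.32 dB(A).

93.3 dB(A)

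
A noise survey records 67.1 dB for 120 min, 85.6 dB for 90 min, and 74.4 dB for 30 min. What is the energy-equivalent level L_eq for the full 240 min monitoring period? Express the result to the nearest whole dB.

The energy average is taken in the linear domain: L_eq = 10·log₁₀[(Σ tᵢ·10^(Lᵢ/10))/T], T = 240 min.
Σ tᵢ·10^(Lᵢ/10) = 120·10^(67.1/10) + 90·10^(85.6/10) + 30·10^(74.4/10) = 3.412e+10.
L_eq = 10·log₁₀(3.412e+10/240) = 81.53 dB.

82 dB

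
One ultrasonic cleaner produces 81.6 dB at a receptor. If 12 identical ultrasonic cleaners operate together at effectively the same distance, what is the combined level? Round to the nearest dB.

92 dB

L_total = L₁ + 10·log₁₀ N for N identical incoherent sources.
L_total = 81.6 + 10·log₁₀(12) = 81.6 + 10.792 = 92.39 dB.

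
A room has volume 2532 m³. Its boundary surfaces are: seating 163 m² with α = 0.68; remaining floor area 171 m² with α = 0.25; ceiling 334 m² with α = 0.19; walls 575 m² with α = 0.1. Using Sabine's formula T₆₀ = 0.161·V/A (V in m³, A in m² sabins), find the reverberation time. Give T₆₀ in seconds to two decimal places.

A = Σ Sᵢαᵢ = 163·0.68 + 171·0.25 + 334·0.19 + 575·0.1 = 274.55 m².
T₆₀ = 0.161 × 2532 / 274.55 = 1.485 s.

1.48 s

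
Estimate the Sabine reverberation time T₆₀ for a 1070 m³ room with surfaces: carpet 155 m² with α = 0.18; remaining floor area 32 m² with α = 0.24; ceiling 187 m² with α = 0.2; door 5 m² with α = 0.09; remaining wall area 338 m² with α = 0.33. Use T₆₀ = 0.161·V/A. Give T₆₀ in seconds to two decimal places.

A = Σ Sᵢαᵢ = 155·0.18 + 32·0.24 + 187·0.2 + 5·0.09 + 338·0.33 = 184.97 m².
T₆₀ = 0.161 × 1070 / 184.97 = 0.931 s.

0.93 s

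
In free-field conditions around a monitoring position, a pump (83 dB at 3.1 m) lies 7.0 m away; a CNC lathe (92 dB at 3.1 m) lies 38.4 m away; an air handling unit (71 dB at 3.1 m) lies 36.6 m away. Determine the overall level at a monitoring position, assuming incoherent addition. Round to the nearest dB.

Propagate each source to the receiver with L = L_ref − 20·log₁₀(r/r_ref), then add intensities.
pump: 83 − 20·log₁₀(7.0/3.1) = 83 − 7.07 = 75.93 dB.
CNC lathe: 92 − 20·log₁₀(38.4/3.1) = 92 − 21.86 = 70.14 dB.
air handling unit: 71 − 20·log₁₀(36.6/3.1) = 71 − 21.44 = 49.56 dB.
Σ 10^(L/10) = 4.955e+07 → L_total = 10·log₁₀(4.955e+07) = 76.95 dB.

77 dB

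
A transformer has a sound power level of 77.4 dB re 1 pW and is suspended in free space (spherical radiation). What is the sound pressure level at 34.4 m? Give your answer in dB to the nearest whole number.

Free-field spherical radiation: L_p = L_w − 10·log₁₀(4π·r²), r = 34.4 m.
4π·r² = 1.487e+04 m², 10·log₁₀ of that is 41.723 dB.
L_p = 77.4 − 41.723 = 35.68 dB.

36 dB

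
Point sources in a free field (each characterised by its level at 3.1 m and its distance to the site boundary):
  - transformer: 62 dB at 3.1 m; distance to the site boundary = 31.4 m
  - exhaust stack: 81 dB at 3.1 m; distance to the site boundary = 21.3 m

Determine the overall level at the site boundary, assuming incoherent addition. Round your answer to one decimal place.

64.3 dB

First find each source's level at the receiver (point-source: −20·log₁₀(r/r_ref)), then combine on an intensity basis.
transformer: 62 − 20·log₁₀(31.4/3.1) = 62 − 20.11 = 41.89 dB.
exhaust stack: 81 − 20·log₁₀(21.3/3.1) = 81 − 16.74 = 64.26 dB.
Σ 10^(L/10) = 2.682e+06 → L_total = 10·log₁₀(2.682e+06) = 64.28 dB.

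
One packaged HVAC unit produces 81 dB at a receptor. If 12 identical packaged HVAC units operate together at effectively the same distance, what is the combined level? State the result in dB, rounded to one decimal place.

91.8 dB

L_total = L₁ + 10·log₁₀ N for N identical incoherent sources.
L_total = 81 + 10·log₁₀(12) = 81 + 10.792 = 91.79 dB.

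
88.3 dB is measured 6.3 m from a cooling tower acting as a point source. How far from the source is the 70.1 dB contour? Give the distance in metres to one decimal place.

51.2 m

For a point source L₁ − L₂ = 20·log₁₀(r₂/r₁), so r₂ = r₁·10^((L₁−L₂)/20).
r₂ = 6.3·10^((88.3−70.1)/20) = 6.3·10^(18.2/20) = 51.21 m.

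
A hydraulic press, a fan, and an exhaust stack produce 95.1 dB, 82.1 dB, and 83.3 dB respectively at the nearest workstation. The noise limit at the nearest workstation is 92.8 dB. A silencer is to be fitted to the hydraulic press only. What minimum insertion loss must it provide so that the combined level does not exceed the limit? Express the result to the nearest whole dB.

3 dB

Fixed contribution from the other sources: Σ 10^(L/10) = 10^(82.1/10) + 10^(83.3/10) = 3.760e+08 (85.75 dB).
The limit corresponds to 10^(92.8/10) = 1.905e+09; subtracting the fixed part leaves 1.529e+09 for the hydraulic press, i.e. 91.85 dB.
So the hydraulic press must be reduced from 95.1 to 91.85 dB: IL = 3.25 dB.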